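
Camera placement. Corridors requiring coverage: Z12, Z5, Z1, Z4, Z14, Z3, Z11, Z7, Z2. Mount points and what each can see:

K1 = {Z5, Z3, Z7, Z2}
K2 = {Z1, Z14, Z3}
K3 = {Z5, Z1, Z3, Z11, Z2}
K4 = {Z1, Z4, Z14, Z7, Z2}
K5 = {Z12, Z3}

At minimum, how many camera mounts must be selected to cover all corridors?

3

K3, K4, K5 together cover {Z12, Z5, Z1, Z4, Z14, Z3, Z11, Z7, Z2} — every corridor.
No 2 of the 5 camera mounts cover everything (all 10 pairs fall short), so 3 is minimum.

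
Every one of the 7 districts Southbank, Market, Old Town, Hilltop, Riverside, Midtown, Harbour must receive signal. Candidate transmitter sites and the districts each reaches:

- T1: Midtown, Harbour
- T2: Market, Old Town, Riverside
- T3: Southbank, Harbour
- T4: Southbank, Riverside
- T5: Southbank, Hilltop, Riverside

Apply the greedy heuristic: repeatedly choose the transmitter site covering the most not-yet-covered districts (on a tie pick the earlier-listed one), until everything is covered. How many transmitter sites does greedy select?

Pick 1: T2 covers 3 new districts (Market, Old Town, Riverside).
Pick 2: T1 covers 2 new districts (Midtown, Harbour).
Pick 3: T5 covers 2 new districts (Southbank, Hilltop).
Greedy uses 3 transmitter sites.

3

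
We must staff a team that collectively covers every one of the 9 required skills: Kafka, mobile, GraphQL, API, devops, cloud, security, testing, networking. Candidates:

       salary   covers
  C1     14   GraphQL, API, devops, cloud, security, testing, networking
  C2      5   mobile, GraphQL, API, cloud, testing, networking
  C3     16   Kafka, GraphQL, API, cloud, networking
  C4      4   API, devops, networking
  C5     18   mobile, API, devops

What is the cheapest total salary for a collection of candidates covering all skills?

35

C1, C2, C3 cover every skill at salary 14 + 5 + 16 = 35.
Any cover uses at least 3 candidates; among all covering selections none totals below 35.
Greedy by coverage-per-salary would pick C2, C4, C1, C3 for 39 — worse than the optimum 35.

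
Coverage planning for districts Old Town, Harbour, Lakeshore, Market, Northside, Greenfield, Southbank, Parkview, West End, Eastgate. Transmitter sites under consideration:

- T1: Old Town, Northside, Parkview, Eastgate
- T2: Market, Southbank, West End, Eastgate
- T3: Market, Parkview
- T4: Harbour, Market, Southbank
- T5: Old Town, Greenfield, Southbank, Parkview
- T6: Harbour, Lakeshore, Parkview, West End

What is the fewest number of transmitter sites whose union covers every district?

T1, T2, T5, T6 together cover {Old Town, Harbour, Lakeshore, Market, Northside, Greenfield, Southbank, Parkview, West End, Eastgate} — every district.
No 3 of the 6 transmitter sites cover everything (all 20 triples fall short), so 4 is minimum.

4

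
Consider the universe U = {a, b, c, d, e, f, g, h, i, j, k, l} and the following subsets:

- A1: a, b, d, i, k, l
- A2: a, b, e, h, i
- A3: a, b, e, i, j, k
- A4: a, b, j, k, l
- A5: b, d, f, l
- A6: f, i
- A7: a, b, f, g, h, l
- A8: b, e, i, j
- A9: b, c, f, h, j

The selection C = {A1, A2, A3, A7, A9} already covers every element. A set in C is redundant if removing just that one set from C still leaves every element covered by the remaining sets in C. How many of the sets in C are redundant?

2

Drop A1: d uncovered — not redundant.
Drop A2: the rest still cover every element — redundant.
Drop A3: the rest still cover every element — redundant.
Drop A7: g uncovered — not redundant.
Drop A9: c uncovered — not redundant.
2 redundant: A2, A3.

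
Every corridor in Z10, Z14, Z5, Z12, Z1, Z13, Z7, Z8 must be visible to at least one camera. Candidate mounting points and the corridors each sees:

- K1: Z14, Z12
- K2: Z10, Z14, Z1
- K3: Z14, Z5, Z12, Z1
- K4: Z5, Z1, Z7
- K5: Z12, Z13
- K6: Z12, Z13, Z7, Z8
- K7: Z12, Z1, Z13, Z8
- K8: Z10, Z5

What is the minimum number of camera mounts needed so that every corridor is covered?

3

K2, K3, K6 together cover {Z10, Z14, Z5, Z12, Z1, Z13, Z7, Z8} — every corridor.
No 2 of the 8 camera mounts cover everything (all 28 pairs fall short), so 3 is minimum.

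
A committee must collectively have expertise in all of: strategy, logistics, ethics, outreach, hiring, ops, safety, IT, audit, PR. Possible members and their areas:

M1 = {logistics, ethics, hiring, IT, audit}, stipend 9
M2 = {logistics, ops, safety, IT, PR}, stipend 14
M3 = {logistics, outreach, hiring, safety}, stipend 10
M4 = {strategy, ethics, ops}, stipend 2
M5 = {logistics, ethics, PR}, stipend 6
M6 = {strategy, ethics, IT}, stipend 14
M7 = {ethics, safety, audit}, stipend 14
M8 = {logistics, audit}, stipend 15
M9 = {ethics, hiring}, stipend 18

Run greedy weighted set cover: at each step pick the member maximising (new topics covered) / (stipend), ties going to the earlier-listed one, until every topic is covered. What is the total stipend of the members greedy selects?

Pick 1: M4 adds 3 new (strategy, ethics, ops) at stipend 2 (ratio 3/2).
Pick 2: M1 adds 4 new (logistics, hiring, IT, audit) at stipend 9 (ratio 4/9).
Pick 3: M3 adds 2 new (outreach, safety) at stipend 10 (ratio 2/10).
Pick 4: M5 adds 1 new (PR) at stipend 6 (ratio 1/6).
Greedy total stipend: 2 + 9 + 10 + 6 = 27.

27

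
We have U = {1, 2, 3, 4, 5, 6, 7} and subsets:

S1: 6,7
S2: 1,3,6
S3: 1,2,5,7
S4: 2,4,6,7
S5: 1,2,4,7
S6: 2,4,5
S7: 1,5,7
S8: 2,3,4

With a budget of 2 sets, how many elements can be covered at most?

6

Choosing S2, S3 covers {1, 2, 3, 5, 6, 7} — 6 elements.
No choice of 2 sets does better; here 4 is left uncovered.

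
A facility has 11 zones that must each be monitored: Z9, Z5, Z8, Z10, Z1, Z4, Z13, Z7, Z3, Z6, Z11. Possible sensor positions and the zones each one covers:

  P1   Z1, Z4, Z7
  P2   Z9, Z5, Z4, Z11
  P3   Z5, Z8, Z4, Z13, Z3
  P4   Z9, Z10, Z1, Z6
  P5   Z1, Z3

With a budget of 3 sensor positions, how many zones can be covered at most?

Choosing P1, P3, P4 covers {Z9, Z5, Z8, Z10, Z1, Z4, Z13, Z7, Z3, Z6} — 10 zones.
No choice of 3 sensor positions does better; here Z11 is left uncovered.

10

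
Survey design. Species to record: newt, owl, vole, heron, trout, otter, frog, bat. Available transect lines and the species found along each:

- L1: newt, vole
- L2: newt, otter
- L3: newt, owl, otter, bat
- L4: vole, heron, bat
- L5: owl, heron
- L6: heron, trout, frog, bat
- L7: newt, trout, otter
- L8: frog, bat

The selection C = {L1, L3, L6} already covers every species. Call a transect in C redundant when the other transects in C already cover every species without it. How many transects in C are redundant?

0

Drop L1: vole uncovered — not redundant.
Drop L3: owl, otter uncovered — not redundant.
Drop L6: heron, trout, frog uncovered — not redundant.
None of the transects in C is redundant.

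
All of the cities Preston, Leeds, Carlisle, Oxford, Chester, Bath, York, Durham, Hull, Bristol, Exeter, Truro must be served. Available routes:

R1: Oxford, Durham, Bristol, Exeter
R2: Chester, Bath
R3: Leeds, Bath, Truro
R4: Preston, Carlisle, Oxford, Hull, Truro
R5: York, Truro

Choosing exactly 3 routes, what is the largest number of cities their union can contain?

Choosing R1, R2, R4 covers {Preston, Carlisle, Oxford, Chester, Bath, Durham, Hull, Bristol, Exeter, Truro} — 10 cities.
No choice of 3 routes does better; here Leeds, York are left uncovered.

10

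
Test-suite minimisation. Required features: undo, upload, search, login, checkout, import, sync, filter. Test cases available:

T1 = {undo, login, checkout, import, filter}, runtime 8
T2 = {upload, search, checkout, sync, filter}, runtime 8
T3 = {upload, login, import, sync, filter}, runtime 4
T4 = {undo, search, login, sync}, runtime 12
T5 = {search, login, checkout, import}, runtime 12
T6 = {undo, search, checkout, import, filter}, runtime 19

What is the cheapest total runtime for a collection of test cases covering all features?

T1, T2 cover every feature at runtime 8 + 8 = 16.
Any cover uses at least 2 test cases; among all covering selections none totals below 16.
Greedy by coverage-per-runtime would pick T3, T1, T2 for 20 — worse than the optimum 16.

16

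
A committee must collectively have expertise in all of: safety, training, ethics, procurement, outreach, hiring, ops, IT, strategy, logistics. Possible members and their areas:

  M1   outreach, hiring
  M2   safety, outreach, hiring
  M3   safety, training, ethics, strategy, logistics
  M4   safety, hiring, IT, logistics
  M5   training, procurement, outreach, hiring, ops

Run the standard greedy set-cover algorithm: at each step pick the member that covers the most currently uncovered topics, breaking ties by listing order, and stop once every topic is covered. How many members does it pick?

3

Pick 1: M3 covers 5 new topics (safety, training, ethics, strategy, logistics).
Pick 2: M5 covers 4 new topics (procurement, outreach, hiring, ops).
Pick 3: M4 covers 1 new topics (IT).
Greedy uses 3 members.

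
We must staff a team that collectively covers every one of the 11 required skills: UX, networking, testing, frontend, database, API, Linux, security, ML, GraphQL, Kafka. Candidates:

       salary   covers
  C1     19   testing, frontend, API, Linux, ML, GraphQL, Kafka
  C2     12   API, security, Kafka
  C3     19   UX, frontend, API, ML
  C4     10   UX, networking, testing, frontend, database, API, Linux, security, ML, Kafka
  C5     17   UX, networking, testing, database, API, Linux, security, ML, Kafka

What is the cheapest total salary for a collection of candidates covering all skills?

29

C1, C4 cover every skill at salary 19 + 10 = 29.
Any cover uses at least 2 candidates; among all covering selections none totals below 29.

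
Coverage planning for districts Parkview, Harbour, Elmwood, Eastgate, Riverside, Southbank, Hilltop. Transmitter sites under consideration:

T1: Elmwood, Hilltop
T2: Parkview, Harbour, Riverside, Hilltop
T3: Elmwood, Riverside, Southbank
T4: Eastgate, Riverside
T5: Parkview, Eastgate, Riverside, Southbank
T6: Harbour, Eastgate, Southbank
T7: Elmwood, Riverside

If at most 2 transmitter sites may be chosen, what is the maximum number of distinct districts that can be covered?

6

Choosing T1, T5 covers {Parkview, Elmwood, Eastgate, Riverside, Southbank, Hilltop} — 6 districts.
No choice of 2 transmitter sites does better; here Harbour is left uncovered.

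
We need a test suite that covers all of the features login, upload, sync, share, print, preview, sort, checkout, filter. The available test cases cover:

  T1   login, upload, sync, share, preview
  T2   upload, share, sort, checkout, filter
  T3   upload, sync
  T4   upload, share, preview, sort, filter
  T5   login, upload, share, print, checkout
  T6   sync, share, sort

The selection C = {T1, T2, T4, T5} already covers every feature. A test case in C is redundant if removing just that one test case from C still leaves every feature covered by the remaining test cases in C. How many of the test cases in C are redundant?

Drop T1: sync uncovered — not redundant.
Drop T2: the rest still cover every feature — redundant.
Drop T4: the rest still cover every feature — redundant.
Drop T5: print uncovered — not redundant.
2 redundant: T2, T4.

2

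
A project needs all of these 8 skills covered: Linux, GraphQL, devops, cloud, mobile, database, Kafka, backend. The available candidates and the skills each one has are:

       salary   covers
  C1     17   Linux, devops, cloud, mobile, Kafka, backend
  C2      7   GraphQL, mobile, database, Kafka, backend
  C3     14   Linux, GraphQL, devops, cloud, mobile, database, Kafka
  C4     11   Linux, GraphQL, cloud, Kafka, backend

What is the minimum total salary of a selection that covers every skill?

21

C2, C3 cover every skill at salary 7 + 14 = 21.
Any cover uses at least 2 candidates; among all covering selections none totals below 21.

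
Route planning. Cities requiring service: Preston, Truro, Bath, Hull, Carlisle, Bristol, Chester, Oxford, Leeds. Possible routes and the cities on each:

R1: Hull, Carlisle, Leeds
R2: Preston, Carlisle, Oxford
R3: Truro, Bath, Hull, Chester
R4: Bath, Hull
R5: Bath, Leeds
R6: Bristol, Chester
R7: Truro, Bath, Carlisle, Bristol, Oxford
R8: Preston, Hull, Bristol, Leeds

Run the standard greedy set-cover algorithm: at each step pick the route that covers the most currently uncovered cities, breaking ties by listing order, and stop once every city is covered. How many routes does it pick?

3

Pick 1: R7 covers 5 new cities (Truro, Bath, Carlisle, Bristol, Oxford).
Pick 2: R8 covers 3 new cities (Preston, Hull, Leeds).
Pick 3: R3 covers 1 new cities (Chester).
Greedy uses 3 routes.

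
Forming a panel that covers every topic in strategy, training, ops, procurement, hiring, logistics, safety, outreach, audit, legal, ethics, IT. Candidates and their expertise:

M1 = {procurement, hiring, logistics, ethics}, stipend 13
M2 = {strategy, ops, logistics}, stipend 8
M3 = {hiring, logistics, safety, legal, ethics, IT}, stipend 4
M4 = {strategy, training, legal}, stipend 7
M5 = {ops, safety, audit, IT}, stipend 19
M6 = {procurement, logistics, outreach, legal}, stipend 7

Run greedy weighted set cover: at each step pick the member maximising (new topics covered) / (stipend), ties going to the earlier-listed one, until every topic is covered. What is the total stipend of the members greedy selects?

45

Pick 1: M3 adds 6 new (hiring, logistics, safety, legal, ethics, IT) at stipend 4 (ratio 6/4).
Pick 2: M4 adds 2 new (strategy, training) at stipend 7 (ratio 2/7).
Pick 3: M6 adds 2 new (procurement, outreach) at stipend 7 (ratio 2/7).
Pick 4: M2 adds 1 new (ops) at stipend 8 (ratio 1/8).
Pick 5: M5 adds 1 new (audit) at stipend 19 (ratio 1/19).
Greedy total stipend: 4 + 7 + 7 + 8 + 19 = 45. (The true optimum is 37, so greedy overshoots here.)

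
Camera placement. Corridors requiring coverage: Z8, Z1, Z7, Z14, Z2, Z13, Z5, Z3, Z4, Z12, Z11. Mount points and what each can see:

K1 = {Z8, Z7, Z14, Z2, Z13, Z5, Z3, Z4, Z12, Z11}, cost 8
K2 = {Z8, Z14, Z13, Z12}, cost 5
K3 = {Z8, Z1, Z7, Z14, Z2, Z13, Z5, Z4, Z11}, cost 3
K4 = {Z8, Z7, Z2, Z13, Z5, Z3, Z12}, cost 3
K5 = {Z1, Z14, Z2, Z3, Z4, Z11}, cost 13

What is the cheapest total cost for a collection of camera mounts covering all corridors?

6

K3, K4 cover every corridor at cost 3 + 3 = 6.
Any cover uses at least 2 camera mounts; among all covering selections none totals below 6.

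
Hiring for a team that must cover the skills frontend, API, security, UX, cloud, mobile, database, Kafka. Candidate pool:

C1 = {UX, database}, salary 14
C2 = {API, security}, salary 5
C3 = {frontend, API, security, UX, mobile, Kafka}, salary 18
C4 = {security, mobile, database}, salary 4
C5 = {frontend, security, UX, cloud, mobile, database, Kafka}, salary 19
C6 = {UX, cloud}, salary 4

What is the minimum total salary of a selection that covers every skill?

24

C2, C5 cover every skill at salary 5 + 19 = 24.
Any cover uses at least 2 candidates; among all covering selections none totals below 24.
Greedy by coverage-per-salary would pick C4, C6, C2, C3 for 31 — worse than the optimum 24.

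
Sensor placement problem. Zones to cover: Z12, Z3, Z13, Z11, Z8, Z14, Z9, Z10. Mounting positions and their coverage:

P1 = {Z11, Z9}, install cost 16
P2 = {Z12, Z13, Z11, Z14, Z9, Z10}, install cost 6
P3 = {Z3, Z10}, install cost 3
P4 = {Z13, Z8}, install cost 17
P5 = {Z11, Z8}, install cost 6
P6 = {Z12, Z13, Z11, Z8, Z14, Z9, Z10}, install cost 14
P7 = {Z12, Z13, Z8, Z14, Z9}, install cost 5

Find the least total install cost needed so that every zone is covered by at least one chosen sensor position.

P2, P3, P7 cover every zone at install cost 6 + 3 + 5 = 14.
Any cover uses at least 2 sensor positions; among all covering selections none totals below 14.

14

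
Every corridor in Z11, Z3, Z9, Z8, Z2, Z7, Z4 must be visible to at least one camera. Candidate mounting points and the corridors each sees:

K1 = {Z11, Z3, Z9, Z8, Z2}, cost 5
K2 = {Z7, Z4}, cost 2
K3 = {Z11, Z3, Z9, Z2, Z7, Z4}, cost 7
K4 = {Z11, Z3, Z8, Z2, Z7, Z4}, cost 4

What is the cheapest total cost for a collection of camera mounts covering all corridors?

K1, K2 cover every corridor at cost 5 + 2 = 7.
Any cover uses at least 2 camera mounts; among all covering selections none totals below 7.
Greedy by coverage-per-cost would pick K4, K1 for 9 — worse than the optimum 7.

7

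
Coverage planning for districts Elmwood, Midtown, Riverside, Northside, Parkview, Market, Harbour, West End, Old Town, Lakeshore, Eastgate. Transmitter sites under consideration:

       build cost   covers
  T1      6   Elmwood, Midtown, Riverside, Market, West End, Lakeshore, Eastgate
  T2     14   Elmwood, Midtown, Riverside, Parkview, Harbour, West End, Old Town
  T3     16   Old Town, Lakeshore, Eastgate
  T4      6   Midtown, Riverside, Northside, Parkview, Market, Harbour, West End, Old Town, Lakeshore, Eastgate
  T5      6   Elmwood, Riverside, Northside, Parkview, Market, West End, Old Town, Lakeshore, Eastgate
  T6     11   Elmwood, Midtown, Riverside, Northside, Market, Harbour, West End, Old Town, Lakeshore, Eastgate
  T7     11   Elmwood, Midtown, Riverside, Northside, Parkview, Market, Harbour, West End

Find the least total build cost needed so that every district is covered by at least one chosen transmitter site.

T1, T4 cover every district at build cost 6 + 6 = 12.
Any cover uses at least 2 transmitter sites; among all covering selections none totals below 12.

12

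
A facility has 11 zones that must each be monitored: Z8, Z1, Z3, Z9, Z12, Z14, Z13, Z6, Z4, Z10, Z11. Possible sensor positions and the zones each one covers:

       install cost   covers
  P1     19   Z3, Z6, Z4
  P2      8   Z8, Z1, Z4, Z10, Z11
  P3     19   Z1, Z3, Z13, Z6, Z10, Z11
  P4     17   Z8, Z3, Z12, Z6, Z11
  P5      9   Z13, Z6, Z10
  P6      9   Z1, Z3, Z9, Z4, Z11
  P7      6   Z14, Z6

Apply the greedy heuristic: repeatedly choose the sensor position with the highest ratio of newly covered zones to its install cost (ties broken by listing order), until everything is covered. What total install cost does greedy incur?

49

Pick 1: P2 adds 5 new (Z8, Z1, Z4, Z10, Z11) at install cost 8 (ratio 5/8).
Pick 2: P7 adds 2 new (Z14, Z6) at install cost 6 (ratio 2/6).
Pick 3: P6 adds 2 new (Z3, Z9) at install cost 9 (ratio 2/9).
Pick 4: P5 adds 1 new (Z13) at install cost 9 (ratio 1/9).
Pick 5: P4 adds 1 new (Z12) at install cost 17 (ratio 1/17).
Greedy total install cost: 8 + 6 + 9 + 9 + 17 = 49. (The true optimum is 41, so greedy overshoots here.)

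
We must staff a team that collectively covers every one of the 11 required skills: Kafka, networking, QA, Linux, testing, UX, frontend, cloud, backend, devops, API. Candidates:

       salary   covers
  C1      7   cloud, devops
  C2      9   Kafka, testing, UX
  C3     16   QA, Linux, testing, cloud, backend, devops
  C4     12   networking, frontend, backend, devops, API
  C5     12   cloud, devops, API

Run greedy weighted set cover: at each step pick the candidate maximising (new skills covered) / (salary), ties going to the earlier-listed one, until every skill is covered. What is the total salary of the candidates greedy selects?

37

Pick 1: C4 adds 5 new (networking, frontend, backend, devops, API) at salary 12 (ratio 5/12).
Pick 2: C2 adds 3 new (Kafka, testing, UX) at salary 9 (ratio 3/9).
Pick 3: C3 adds 3 new (QA, Linux, cloud) at salary 16 (ratio 3/16).
Greedy total salary: 12 + 9 + 16 = 37.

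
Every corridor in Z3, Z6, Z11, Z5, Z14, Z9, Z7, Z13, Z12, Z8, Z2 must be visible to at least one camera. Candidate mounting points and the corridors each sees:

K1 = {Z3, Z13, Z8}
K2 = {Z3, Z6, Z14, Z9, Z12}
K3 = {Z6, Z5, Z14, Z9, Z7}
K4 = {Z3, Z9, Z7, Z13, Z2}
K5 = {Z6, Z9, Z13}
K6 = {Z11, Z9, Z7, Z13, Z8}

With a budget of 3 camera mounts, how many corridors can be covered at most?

Choosing K2, K3, K6 covers {Z3, Z6, Z11, Z5, Z14, Z9, Z7, Z13, Z12, Z8} — 10 corridors.
No choice of 3 camera mounts does better; here Z2 is left uncovered.

10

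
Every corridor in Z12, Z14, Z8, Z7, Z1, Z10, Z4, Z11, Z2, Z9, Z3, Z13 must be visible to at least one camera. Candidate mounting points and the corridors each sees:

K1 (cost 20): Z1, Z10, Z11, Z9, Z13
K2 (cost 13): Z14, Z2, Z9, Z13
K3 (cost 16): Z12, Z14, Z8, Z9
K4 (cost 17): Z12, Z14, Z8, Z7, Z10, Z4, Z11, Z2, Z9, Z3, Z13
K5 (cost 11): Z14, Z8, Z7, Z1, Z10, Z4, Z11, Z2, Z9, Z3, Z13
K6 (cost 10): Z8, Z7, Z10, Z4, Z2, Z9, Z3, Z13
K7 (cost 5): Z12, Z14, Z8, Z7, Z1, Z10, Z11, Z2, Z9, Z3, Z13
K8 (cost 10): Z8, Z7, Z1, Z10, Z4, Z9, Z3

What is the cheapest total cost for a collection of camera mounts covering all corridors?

K6, K7 cover every corridor at cost 10 + 5 = 15.
Any cover uses at least 2 camera mounts; among all covering selections none totals below 15.

15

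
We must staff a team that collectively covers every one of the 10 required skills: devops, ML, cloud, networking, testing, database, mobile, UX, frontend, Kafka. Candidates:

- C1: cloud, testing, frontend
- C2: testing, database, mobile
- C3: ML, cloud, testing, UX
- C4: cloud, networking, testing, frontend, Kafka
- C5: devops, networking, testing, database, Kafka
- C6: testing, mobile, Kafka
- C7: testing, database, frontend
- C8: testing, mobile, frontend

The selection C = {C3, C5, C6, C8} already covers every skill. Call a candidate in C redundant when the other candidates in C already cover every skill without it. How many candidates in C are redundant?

1

Drop C3: ML, cloud, UX uncovered — not redundant.
Drop C5: devops, networking, database uncovered — not redundant.
Drop C6: the rest still cover every skill — redundant.
Drop C8: frontend uncovered — not redundant.
1 redundant: C6.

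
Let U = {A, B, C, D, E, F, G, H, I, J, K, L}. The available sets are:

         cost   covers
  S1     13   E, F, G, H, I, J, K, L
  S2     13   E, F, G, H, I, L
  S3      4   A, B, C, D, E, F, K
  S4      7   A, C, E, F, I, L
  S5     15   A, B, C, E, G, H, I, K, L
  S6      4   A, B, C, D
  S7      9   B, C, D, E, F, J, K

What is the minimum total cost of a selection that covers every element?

17

S1, S3 cover every element at cost 13 + 4 = 17.
Any cover uses at least 2 sets; among all covering selections none totals below 17.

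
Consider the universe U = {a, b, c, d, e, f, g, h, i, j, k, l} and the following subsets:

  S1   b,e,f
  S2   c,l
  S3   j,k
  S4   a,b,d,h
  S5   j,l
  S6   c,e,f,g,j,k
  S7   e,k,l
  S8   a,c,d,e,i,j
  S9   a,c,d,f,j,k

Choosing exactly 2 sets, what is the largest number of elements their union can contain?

Choosing S4, S6 covers {a, b, c, d, e, f, g, h, j, k} — 10 elements.
No choice of 2 sets does better; here i, l are left uncovered.

10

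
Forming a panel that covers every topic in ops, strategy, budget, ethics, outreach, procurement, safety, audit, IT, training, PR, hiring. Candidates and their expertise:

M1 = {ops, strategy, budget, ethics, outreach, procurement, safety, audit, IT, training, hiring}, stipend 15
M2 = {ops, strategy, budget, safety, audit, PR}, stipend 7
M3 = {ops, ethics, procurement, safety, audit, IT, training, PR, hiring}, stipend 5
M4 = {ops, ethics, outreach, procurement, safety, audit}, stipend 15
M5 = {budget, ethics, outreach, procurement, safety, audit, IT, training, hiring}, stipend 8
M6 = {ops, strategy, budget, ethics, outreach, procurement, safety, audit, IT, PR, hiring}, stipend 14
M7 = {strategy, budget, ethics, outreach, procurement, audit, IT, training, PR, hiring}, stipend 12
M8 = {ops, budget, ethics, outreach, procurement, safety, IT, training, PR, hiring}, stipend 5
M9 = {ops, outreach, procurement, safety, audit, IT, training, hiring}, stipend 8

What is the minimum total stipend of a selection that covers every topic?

M2, M8 cover every topic at stipend 7 + 5 = 12.
Any cover uses at least 2 members; among all covering selections none totals below 12.

12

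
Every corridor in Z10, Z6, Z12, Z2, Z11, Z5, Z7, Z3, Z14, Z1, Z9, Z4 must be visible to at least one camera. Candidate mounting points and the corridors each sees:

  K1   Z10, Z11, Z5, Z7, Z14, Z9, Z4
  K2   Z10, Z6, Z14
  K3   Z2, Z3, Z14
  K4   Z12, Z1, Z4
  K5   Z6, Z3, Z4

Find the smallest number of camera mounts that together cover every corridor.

K1, K2, K3, K4 together cover {Z10, Z6, Z12, Z2, Z11, Z5, Z7, Z3, Z14, Z1, Z9, Z4} — every corridor.
No 3 of the 5 camera mounts cover everything (all 10 triples fall short), so 4 is minimum.

4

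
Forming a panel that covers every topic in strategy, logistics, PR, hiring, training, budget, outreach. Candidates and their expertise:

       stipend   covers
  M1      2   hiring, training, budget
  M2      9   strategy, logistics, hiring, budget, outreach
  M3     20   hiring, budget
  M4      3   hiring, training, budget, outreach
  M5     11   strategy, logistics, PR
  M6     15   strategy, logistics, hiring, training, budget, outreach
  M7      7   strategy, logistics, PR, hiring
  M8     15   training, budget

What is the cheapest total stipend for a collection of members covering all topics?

10

M4, M7 cover every topic at stipend 3 + 7 = 10.
Any cover uses at least 2 members; among all covering selections none totals below 10.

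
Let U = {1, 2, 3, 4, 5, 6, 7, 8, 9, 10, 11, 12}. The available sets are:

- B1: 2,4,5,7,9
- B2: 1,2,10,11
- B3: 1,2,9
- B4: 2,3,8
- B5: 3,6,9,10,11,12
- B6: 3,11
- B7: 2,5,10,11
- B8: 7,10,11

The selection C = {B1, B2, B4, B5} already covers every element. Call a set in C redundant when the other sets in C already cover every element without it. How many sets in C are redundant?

0

Drop B1: 4, 5, 7 uncovered — not redundant.
Drop B2: 1 uncovered — not redundant.
Drop B4: 8 uncovered — not redundant.
Drop B5: 6, 12 uncovered — not redundant.
None of the sets in C is redundant.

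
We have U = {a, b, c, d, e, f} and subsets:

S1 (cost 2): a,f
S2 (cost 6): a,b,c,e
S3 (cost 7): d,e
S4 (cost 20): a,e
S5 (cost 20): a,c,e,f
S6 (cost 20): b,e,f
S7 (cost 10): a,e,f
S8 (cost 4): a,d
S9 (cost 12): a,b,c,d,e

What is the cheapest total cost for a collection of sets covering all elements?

S1, S2, S8 cover every element at cost 2 + 6 + 4 = 12.
Any cover uses at least 2 sets; among all covering selections none totals below 12.

12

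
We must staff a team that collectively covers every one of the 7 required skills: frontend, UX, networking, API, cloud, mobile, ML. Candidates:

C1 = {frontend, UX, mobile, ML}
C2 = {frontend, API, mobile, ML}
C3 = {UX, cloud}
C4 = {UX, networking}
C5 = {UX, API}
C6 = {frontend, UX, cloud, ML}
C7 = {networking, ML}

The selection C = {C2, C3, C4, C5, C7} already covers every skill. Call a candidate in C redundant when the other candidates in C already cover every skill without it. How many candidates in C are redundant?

3

Drop C2: frontend, mobile uncovered — not redundant.
Drop C3: cloud uncovered — not redundant.
Drop C4: the rest still cover every skill — redundant.
Drop C5: the rest still cover every skill — redundant.
Drop C7: the rest still cover every skill — redundant.
3 redundant: C4, C5, C7.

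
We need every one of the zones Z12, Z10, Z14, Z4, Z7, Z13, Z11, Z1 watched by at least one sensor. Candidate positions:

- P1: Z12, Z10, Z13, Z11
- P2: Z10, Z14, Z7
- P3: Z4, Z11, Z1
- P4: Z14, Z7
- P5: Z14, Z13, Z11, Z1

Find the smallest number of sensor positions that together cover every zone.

3

P1, P2, P3 together cover {Z12, Z10, Z14, Z4, Z7, Z13, Z11, Z1} — every zone.
No 2 of the 5 sensor positions cover everything (all 10 pairs fall short), so 3 is minimum.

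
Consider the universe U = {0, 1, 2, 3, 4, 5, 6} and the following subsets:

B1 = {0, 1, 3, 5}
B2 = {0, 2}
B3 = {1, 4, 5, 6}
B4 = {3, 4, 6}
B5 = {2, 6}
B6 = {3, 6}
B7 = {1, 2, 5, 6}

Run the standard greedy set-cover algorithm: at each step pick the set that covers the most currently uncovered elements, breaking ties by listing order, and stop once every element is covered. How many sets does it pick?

Pick 1: B1 covers 4 new elements (0, 1, 3, 5).
Pick 2: B3 covers 2 new elements (4, 6).
Pick 3: B2 covers 1 new elements (2).
Greedy uses 3 sets.

3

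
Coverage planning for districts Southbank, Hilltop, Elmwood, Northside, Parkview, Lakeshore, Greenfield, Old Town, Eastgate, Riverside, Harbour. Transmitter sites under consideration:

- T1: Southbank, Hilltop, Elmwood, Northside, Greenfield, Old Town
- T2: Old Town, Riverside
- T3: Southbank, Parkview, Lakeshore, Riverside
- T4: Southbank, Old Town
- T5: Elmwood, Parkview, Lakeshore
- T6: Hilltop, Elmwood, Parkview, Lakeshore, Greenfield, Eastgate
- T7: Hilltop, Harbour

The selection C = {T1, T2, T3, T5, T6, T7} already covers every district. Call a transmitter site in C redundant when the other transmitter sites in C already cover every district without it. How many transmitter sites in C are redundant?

Drop T1: Northside uncovered — not redundant.
Drop T2: the rest still cover every district — redundant.
Drop T3: the rest still cover every district — redundant.
Drop T5: the rest still cover every district — redundant.
Drop T6: Eastgate uncovered — not redundant.
Drop T7: Harbour uncovered — not redundant.
3 redundant: T2, T3, T5.

3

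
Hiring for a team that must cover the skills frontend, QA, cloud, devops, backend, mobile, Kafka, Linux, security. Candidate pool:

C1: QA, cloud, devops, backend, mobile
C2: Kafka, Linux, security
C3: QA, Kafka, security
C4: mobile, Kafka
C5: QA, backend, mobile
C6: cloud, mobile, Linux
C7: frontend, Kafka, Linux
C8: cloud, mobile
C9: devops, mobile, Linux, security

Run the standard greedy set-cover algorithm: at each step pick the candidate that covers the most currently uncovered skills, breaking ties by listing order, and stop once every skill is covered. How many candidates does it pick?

3

Pick 1: C1 covers 5 new skills (QA, cloud, devops, backend, mobile).
Pick 2: C2 covers 3 new skills (Kafka, Linux, security).
Pick 3: C7 covers 1 new skills (frontend).
Greedy uses 3 candidates.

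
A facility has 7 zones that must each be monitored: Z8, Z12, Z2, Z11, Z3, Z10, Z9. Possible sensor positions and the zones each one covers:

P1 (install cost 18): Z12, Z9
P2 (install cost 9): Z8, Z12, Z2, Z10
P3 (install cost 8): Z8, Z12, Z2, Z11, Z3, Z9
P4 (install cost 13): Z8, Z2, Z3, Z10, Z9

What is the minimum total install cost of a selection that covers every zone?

P2, P3 cover every zone at install cost 9 + 8 = 17.
Any cover uses at least 2 sensor positions; among all covering selections none totals below 17.

17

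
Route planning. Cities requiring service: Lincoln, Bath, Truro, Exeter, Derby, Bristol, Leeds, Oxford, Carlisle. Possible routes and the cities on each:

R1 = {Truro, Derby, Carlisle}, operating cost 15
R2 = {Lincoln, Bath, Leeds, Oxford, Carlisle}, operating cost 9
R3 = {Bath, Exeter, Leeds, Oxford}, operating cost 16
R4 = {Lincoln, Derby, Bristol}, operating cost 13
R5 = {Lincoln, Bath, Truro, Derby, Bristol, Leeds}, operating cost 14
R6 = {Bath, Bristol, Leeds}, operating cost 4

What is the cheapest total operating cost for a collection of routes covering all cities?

R2, R3, R5 cover every city at operating cost 9 + 16 + 14 = 39.
Any cover uses at least 3 routes; among all covering selections none totals below 39.
Greedy by coverage-per-operating cost would pick R6, R2, R5, R3 for 43 — worse than the optimum 39.

39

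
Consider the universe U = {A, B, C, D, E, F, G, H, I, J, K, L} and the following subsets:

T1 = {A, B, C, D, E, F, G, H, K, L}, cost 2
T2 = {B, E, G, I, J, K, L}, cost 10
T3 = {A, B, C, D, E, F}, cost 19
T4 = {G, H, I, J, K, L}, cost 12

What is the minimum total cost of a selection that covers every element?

T1, T2 cover every element at cost 2 + 10 = 12.
Any cover uses at least 2 sets; among all covering selections none totals below 12.

12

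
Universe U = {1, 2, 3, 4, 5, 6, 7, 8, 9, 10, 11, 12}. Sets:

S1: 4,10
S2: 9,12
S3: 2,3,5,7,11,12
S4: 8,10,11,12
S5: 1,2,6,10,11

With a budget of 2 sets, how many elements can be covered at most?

Choosing S3, S5 covers {1, 2, 3, 5, 6, 7, 10, 11, 12} — 9 elements.
No choice of 2 sets does better; here 4, 8, 9 are left uncovered.

9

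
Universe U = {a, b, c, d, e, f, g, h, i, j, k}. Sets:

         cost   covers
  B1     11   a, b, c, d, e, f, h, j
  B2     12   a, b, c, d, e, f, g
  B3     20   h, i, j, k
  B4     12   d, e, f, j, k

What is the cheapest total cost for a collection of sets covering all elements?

32

B2, B3 cover every element at cost 12 + 20 = 32.
Any cover uses at least 2 sets; among all covering selections none totals below 32.
Greedy by coverage-per-cost would pick B1, B3, B2 for 43 — worse than the optimum 32.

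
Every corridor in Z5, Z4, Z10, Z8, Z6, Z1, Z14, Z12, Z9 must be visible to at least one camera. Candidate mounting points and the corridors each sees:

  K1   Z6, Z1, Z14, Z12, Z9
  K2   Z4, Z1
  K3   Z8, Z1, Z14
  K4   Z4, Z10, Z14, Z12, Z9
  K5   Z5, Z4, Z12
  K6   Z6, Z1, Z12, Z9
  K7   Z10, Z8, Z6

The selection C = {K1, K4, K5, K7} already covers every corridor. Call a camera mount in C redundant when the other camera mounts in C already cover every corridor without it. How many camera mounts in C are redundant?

1

Drop K1: Z1 uncovered — not redundant.
Drop K4: the rest still cover every corridor — redundant.
Drop K5: Z5 uncovered — not redundant.
Drop K7: Z8 uncovered — not redundant.
1 redundant: K4.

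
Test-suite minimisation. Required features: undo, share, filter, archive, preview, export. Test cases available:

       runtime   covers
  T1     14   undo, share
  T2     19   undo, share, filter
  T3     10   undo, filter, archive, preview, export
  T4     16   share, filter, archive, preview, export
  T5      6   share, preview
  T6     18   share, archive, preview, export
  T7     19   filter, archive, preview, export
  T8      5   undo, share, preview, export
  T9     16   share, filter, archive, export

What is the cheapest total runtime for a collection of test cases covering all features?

15

T3, T8 cover every feature at runtime 10 + 5 = 15.
Any cover uses at least 2 test cases; among all covering selections none totals below 15.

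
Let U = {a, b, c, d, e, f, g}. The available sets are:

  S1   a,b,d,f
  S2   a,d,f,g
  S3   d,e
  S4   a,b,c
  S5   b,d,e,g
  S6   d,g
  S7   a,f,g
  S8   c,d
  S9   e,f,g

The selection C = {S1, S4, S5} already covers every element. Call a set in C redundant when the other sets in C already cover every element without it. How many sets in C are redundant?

0

Drop S1: f uncovered — not redundant.
Drop S4: c uncovered — not redundant.
Drop S5: e, g uncovered — not redundant.
None of the sets in C is redundant.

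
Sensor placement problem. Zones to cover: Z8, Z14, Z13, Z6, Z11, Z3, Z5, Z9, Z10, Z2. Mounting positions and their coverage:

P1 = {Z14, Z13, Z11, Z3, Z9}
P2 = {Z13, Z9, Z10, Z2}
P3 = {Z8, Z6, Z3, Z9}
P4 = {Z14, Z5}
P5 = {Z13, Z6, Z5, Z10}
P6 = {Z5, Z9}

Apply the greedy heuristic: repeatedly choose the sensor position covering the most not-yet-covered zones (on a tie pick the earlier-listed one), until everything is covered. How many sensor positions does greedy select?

Pick 1: P1 covers 5 new zones (Z14, Z13, Z11, Z3, Z9).
Pick 2: P5 covers 3 new zones (Z6, Z5, Z10).
Pick 3: P2 covers 1 new zones (Z2).
Pick 4: P3 covers 1 new zones (Z8).
Greedy uses 4 sensor positions.

4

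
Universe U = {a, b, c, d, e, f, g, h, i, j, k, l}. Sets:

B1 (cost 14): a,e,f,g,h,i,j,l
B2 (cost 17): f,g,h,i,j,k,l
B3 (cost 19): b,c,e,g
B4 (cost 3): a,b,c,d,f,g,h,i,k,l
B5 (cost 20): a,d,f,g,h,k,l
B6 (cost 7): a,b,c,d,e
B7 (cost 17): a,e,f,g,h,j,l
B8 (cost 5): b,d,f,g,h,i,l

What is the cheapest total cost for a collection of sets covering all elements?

B1, B4 cover every element at cost 14 + 3 = 17.
Any cover uses at least 2 sets; among all covering selections none totals below 17.

17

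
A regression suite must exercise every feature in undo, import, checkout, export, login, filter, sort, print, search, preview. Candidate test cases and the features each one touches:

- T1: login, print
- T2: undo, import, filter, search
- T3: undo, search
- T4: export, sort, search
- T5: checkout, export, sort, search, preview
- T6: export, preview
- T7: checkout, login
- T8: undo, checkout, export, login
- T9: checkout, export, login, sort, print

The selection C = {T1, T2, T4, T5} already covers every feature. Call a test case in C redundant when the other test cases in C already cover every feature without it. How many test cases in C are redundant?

Drop T1: login, print uncovered — not redundant.
Drop T2: undo, import, filter uncovered — not redundant.
Drop T4: the rest still cover every feature — redundant.
Drop T5: checkout, preview uncovered — not redundant.
1 redundant: T4.

1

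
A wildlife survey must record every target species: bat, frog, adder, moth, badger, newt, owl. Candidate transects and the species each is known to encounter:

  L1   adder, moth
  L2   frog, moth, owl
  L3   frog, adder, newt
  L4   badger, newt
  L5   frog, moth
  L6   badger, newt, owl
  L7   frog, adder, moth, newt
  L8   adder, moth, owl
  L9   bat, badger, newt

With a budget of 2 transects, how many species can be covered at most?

Choosing L2, L9 covers {bat, frog, moth, badger, newt, owl} — 6 species.
No choice of 2 transects does better; here adder is left uncovered.

6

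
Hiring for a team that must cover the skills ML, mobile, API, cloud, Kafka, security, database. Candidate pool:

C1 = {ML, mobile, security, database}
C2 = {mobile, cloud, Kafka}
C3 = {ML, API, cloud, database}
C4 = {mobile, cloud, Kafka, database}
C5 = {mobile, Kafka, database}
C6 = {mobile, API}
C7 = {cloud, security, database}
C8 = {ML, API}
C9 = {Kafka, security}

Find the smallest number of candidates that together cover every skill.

3

C1, C2, C3 together cover {ML, mobile, API, cloud, Kafka, security, database} — every skill.
No 2 of the 9 candidates cover everything (all 36 pairs fall short), so 3 is minimum.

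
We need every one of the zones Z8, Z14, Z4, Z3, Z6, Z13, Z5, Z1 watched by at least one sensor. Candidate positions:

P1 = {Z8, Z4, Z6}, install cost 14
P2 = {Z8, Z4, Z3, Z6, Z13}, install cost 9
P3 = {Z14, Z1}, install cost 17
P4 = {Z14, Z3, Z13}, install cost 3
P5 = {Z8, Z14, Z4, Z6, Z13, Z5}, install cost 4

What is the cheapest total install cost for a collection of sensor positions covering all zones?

P3, P4, P5 cover every zone at install cost 17 + 3 + 4 = 24.
Any cover uses at least 3 sensor positions; among all covering selections none totals below 24.

24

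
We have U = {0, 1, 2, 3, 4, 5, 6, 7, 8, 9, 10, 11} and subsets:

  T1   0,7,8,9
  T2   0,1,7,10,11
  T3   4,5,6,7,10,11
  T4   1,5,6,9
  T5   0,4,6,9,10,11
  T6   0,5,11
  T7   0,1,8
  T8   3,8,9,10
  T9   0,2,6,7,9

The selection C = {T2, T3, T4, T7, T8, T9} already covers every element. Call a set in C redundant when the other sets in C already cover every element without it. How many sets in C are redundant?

3

Drop T2: the rest still cover every element — redundant.
Drop T3: 4 uncovered — not redundant.
Drop T4: the rest still cover every element — redundant.
Drop T7: the rest still cover every element — redundant.
Drop T8: 3 uncovered — not redundant.
Drop T9: 2 uncovered — not redundant.
3 redundant: T2, T4, T7.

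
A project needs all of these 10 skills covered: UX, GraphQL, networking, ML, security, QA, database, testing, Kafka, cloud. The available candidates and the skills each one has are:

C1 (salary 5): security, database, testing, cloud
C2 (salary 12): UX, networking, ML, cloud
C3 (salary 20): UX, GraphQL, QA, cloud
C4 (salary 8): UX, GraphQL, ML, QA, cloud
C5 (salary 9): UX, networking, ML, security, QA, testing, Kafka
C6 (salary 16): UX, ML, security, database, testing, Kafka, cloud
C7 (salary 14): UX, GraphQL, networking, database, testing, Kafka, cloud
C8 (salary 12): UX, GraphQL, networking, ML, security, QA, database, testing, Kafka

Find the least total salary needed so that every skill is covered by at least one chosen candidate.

C1, C8 cover every skill at salary 5 + 12 = 17.
Any cover uses at least 2 candidates; among all covering selections none totals below 17.
Greedy by coverage-per-salary would pick C1, C5, C4 for 22 — worse than the optimum 17.

17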